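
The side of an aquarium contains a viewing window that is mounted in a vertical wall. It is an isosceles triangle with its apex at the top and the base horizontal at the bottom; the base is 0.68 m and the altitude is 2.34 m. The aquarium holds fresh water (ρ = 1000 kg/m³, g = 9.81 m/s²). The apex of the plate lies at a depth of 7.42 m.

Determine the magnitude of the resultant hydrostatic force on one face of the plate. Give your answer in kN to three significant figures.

F ≈ 70.1 kN

γ = ρg = 1000 × 9.81 = 9810 N/m³ = 9.81 kN/m³.
With the apex up, the centroid sits 2h/3 = 2 × 2.34/3 = 1.56 m below the apex, so the centroid depth is h_c = 7.42 + 1.56 = 8.98 m.
A = ½ × 0.68 × 2.34 = 0.7956 m².
Resultant F = γ·h_c·A = 9.81 × 8.98 × 0.7956 = 70.0874 kN.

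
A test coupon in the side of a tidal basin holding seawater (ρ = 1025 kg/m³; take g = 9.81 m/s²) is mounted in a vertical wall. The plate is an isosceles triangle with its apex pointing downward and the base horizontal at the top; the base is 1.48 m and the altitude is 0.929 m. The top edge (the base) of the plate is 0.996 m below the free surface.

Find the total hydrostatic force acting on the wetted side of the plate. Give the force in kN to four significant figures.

F ≈ 9.026 kN

γ = ρg = 1025 × 9.81 / 1000 = 10.05525 kN/m³.
With the apex down, the centroid sits h/3 = 0.929/3 = 0.309667 m below the base (the top edge), so the centroid depth is h_c = 0.996 + 0.309667 = 1.30567 m.
A = ½ × 1.48 × 0.929 = 0.68746 m².
Resultant F = γ·h_c·A = 10.05525 × 1.30567 × 0.68746 = 9.02555 kN.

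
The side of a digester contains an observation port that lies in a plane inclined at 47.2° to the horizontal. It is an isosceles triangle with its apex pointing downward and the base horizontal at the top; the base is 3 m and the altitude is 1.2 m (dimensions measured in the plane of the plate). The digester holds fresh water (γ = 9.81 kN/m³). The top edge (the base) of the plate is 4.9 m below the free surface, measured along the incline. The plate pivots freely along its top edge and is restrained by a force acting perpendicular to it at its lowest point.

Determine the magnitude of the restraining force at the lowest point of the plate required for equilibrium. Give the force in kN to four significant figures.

P ≈ 23.75 kN

γ = 9.81 kN/m³.
Let θ = 47.2° be the plate's angle to the horizontal; measure y along the incline from where the plane meets the free surface. Vertical depth h = y·sinθ with sinθ = 0.733730.
With the apex down, the centroid sits h/3 = 1.2/3 = 0.4 m below the base (the top edge), so y_c = 4.9 + 0.4 = 5.3 m and h_c = 5.3 × 0.733730 = 3.88877 m.
A = ½ × 3 × 1.2 = 1.8 m².
Resultant F = γ·h_c·A = 9.81 × 3.88877 × 1.8 = 68.6679 kN.
I_c = b·h³/36 = 3 × 1.2³/36 = 0.144 m⁴.
Centre of pressure: y_p = y_c + I_c/(y_c·A) = 5.3 + 0.144/(5.3 × 1.8) = 5.3 + 0.0150943 = 5.31509 m along the plane.
The resultant acts 0.4 + 0.0150943 = 0.415094 m (along the plate) below the hinge at the top edge, so the moment about the hinge is M = F × 0.415094 = 68.6679 × 0.415094 = 28.5036 kN·m.
A normal force at the bottom, 1.2 m from the hinge, must supply this moment: P = 28.5036/1.2 = 23.753 kN.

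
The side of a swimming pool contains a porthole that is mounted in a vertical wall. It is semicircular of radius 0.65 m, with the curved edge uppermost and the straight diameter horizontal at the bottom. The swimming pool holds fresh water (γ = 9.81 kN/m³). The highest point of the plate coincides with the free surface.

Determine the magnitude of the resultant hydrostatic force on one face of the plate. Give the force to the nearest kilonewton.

γ = 9.81 kN/m³.
The centroid lies 4r/(3π) = 0.275869 m above the diameter, so r − 4r/(3π) = 0.65 − 0.275869 = 0.374131 m below the topmost point, so the centroid depth is h_c = 0.374131 m.
A = πr²/2 = π × 0.65²/2 = 0.663661 m².
Resultant F = γ·h_c·A = 9.81 × 0.374131 × 0.663661 = 2.43579 kN.

F ≈ 2 kN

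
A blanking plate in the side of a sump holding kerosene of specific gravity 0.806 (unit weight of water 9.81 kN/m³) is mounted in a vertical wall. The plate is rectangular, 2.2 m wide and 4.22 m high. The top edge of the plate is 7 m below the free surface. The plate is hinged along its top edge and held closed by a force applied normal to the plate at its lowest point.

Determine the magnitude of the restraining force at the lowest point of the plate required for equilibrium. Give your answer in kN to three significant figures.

γ = 0.806 × 9.81 = 7.90686 kN/m³.
The centroid lies 4.22/2 = 2.11 m below the top edge, so the centroid depth is h_c = 7 + 2.11 = 9.11 m.
A = 2.2 × 4.22 = 9.284 m².
Resultant F = γ·h_c·A = 7.90686 × 9.11 × 9.284 = 668.74 kN.
I_c = b·h³/12 = 2.2 × 4.22³/12 = 13.7778 m⁴.
Centre of pressure: y_p = y_c + I_c/(y_c·A) = 9.11 + 13.7778/(9.11 × 9.284) = 9.11 + 0.162902 = 9.2729 m along the plane.
The resultant acts 2.11 + 0.162902 = 2.2729 m (along the plate) below the hinge at the top edge, so the moment about the hinge is M = F × 2.2729 = 668.74 × 2.2729 = 1519.98 kN·m.
A normal force at the bottom, 4.22 m from the hinge, must supply this moment: P = 1519.98/4.22 = 360.185 kN.

P ≈ 360 kN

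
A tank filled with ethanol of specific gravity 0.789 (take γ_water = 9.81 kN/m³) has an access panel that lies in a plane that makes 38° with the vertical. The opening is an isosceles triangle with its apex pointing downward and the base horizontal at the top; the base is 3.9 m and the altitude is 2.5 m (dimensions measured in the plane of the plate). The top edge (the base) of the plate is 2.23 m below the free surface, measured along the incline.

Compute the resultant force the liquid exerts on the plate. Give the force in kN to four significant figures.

γ = 0.789 × 9.81 = 7.74009 kN/m³.
The plate makes 38° with the vertical, i.e. θ = 90° − 38° = 52° to the horizontal. Measuring y along the incline from the free-surface line, vertical depth h = y·sinθ with sinθ = 0.788011.
With the apex down, the centroid sits h/3 = 2.5/3 = 0.833333 m below the base (the top edge), so y_c = 2.23 + 0.833333 = 3.06333 m and h_c = 3.06333 × 0.788011 = 2.41394 m.
A = ½ × 3.9 × 2.5 = 4.875 m².
Resultant F = γ·h_c·A = 7.74009 × 2.41394 × 4.875 = 91.0851 kN.

F ≈ 91.09 kN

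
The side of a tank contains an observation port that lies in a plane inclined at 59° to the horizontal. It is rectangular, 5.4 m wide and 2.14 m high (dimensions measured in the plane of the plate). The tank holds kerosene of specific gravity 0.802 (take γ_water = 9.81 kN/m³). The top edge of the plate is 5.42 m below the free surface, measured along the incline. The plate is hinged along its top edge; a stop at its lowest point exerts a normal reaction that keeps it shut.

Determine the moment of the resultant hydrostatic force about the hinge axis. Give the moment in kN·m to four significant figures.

γ = 0.802 × 9.81 = 7.86762 kN/m³.
Let θ = 59° be the plate's angle to the horizontal; measure y along the incline from where the plane meets the free surface. Vertical depth h = y·sinθ with sinθ = 0.857167.
The centroid lies 2.14/2 = 1.07 m below the top edge, so y_c = 5.42 + 1.07 = 6.49 m and h_c = 6.49 × 0.857167 = 5.56301 m.
A = 5.4 × 2.14 = 11.556 m².
Resultant F = γ·h_c·A = 7.86762 × 5.56301 × 11.556 = 505.779 kN.
I_c = b·h³/12 = 5.4 × 2.14³/12 = 4.41015 m⁴.
Centre of pressure: y_p = y_c + I_c/(y_c·A) = 6.49 + 4.41015/(6.49 × 11.556) = 6.49 + 0.0588032 = 6.5488 m along the plane.
The resultant acts 1.07 + 0.0588032 = 1.1288 m (along the plate) below the hinge at the top edge, so the moment about the hinge is M = F × 1.1288 = 505.779 × 1.1288 = 570.923 kN·m.

M ≈ 570.9 kN·m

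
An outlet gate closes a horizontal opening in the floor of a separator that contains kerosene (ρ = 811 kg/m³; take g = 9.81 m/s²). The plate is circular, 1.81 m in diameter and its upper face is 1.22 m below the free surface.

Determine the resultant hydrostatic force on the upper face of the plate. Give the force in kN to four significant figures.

F ≈ 24.97 kN

γ = ρg = 811 × 9.81 / 1000 = 7.95591 kN/m³.
The plate is horizontal, so pressure is uniform at p = γ·h = 7.95591 × 1.22 = 9.70621 kN/m².
A = π(0.905)² = 2.57304 m².
F = p·A = 9.70621 × 2.57304 = 24.9745 kN.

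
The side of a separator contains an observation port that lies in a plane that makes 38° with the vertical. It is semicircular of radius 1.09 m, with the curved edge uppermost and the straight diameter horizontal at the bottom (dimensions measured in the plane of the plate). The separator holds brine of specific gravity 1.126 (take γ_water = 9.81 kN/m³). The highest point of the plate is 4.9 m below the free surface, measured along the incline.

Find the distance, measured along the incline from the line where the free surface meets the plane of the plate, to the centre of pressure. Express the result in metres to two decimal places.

y_p = 5.54 m

γ = 1.126 × 9.81 = 11.04606 kN/m³.
The plate makes 38° with the vertical, i.e. θ = 90° − 38° = 52° to the horizontal. Measuring y along the incline from the free-surface line, vertical depth h = y·sinθ with sinθ = 0.788011.
The centroid lies 4r/(3π) = 0.46261 m above the diameter, so r − 4r/(3π) = 1.09 − 0.46261 = 0.62739 m below the topmost point, so y_c = 4.9 + 0.62739 = 5.52739 m and h_c = 5.52739 × 0.788011 = 4.35564 m.
A = πr²/2 = π × 1.09²/2 = 1.86626 m².
Resultant F = γ·h_c·A = 11.04606 × 4.35564 × 1.86626 = 89.7907 kN.
I_c = (π/8 − 8/(9π))·r⁴ = 0.109757 × 1.09⁴ = 0.154931 m⁴.
Centre of pressure: y_p = y_c + I_c/(y_c·A) = 5.52739 + 0.154931/(5.52739 × 1.86626) = 5.52739 + 0.0150192 = 5.54241 m along the plane.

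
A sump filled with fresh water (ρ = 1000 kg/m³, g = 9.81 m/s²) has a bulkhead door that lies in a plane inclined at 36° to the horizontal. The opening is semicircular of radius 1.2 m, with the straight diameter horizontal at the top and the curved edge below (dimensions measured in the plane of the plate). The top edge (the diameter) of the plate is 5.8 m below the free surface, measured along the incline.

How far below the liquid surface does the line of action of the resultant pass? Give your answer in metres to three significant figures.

γ = ρg = 1000 × 9.81 = 9810 N/m³ = 9.81 kN/m³.
Let θ = 36° be the plate's angle to the horizontal; measure y along the incline from where the plane meets the free surface. Vertical depth h = y·sinθ with sinθ = 0.587785.
The centroid of a semicircle lies 4r/(3π) = 0.509296 m from the diameter, here below the top edge, so y_c = 5.8 + 0.509296 = 6.3093 m and h_c = 6.3093 × 0.587785 = 3.70851 m.
A = πr²/2 = π × 1.2²/2 = 2.26195 m².
Resultant F = γ·h_c·A = 9.81 × 3.70851 × 2.26195 = 82.2908 kN.
I_c = (π/8 − 8/(9π))·r⁴ = 0.109757 × 1.2⁴ = 0.227592 m⁴.
Centre of pressure: y_p = y_c + I_c/(y_c·A) = 6.3093 + 0.227592/(6.3093 × 2.26195) = 6.3093 + 0.0159475 = 6.32525 m along the plane.
Vertically, h_p = y_p·sinθ = 6.32525 × 0.587785 = 3.71789 m.

h_p = 3.72 m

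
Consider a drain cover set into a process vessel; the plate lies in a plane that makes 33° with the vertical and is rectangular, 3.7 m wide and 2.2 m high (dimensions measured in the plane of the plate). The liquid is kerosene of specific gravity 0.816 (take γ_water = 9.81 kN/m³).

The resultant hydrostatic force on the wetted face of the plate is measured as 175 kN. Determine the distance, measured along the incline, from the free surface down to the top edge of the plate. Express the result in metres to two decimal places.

y_top ≈ 2.10 m

γ = 0.816 × 9.81 = 8.00496 kN/m³.
A = 3.7 × 2.2 = 8.14 m².
From F = γ·h_c·A, the centroid depth is h_c = 175/(8.00496 × 8.14) = 2.68568 m.
The plate makes 33° with the vertical, i.e. θ = 90° − 33° = 57° to the horizontal. Measuring y along the incline from the free-surface line, vertical depth h = y·sinθ with sinθ = 0.838671.
Along the incline, y_c = h_c/sinθ = 2.68568/0.838671 = 3.2023 m.
The centroid lies 2.2/2 = 1.1 m below the top edge, so the top edge sits at y_top = 3.2023 − 1.1 = 2.1023 m along the incline.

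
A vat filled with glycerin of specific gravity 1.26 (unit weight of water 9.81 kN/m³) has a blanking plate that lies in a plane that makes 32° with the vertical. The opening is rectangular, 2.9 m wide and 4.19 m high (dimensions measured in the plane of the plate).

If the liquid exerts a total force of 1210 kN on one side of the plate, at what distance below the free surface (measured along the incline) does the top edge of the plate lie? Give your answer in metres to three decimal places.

y_top ≈ 7.405 m

γ = 1.26 × 9.81 = 12.3606 kN/m³.
A = 2.9 × 4.19 = 12.151 m².
From F = γ·h_c·A, the centroid depth is h_c = 1210/(12.3606 × 12.151) = 8.05627 m.
The plate makes 32° with the vertical, i.e. θ = 90° − 32° = 58° to the horizontal. Measuring y along the incline from the free-surface line, vertical depth h = y·sinθ with sinθ = 0.848048.
Along the incline, y_c = h_c/sinθ = 8.05627/0.848048 = 9.49978 m.
The centroid lies 4.19/2 = 2.095 m below the top edge, so the top edge sits at y_top = 9.49978 − 2.095 = 7.40478 m along the incline.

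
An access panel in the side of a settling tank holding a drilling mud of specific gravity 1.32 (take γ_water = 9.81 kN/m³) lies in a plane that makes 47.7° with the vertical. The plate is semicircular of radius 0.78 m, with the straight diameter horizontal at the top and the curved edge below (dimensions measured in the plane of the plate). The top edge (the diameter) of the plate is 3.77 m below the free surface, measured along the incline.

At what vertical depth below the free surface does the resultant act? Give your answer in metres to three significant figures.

h_p = 2.77 m

γ = 1.32 × 9.81 = 12.9492 kN/m³.
The plate makes 47.7° with the vertical, i.e. θ = 90° − 47.7° = 42.3° to the horizontal. Measuring y along the incline from the free-surface line, vertical depth h = y·sinθ with sinθ = 0.673013.
The centroid of a semicircle lies 4r/(3π) = 0.331042 m from the diameter, here below the top edge, so y_c = 3.77 + 0.331042 = 4.10104 m and h_c = 4.10104 × 0.673013 = 2.76005 m.
A = πr²/2 = π × 0.78²/2 = 0.955672 m².
Resultant F = γ·h_c·A = 12.9492 × 2.76005 × 0.955672 = 34.1561 kN.
I_c = (π/8 − 8/(9π))·r⁴ = 0.109757 × 0.78⁴ = 0.0406266 m⁴.
Centre of pressure: y_p = y_c + I_c/(y_c·A) = 4.10104 + 0.0406266/(4.10104 × 0.955672) = 4.10104 + 0.0103659 = 4.11141 m along the plane.
Vertically, h_p = y_p·sinθ = 4.11141 × 0.673013 = 2.76703 m.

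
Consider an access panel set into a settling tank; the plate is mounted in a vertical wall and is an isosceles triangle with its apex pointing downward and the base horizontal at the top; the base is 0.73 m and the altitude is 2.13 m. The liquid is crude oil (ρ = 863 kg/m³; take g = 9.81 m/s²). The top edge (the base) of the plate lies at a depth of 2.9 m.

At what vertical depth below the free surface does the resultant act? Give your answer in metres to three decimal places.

γ = ρg = 863 × 9.81 / 1000 = 8.46603 kN/m³.
With the apex down, the centroid sits h/3 = 2.13/3 = 0.71 m below the base (the top edge), so the centroid depth is h_c = 2.9 + 0.71 = 3.61 m.
A = ½ × 0.73 × 2.13 = 0.77745 m².
Resultant F = γ·h_c·A = 8.46603 × 3.61 × 0.77745 = 23.7607 kN.
I_c = b·h³/36 = 0.73 × 2.13³/36 = 0.195956 m⁴.
Centre of pressure: y_p = y_c + I_c/(y_c·A) = 3.61 + 0.195956/(3.61 × 0.77745) = 3.61 + 0.0698198 = 3.67982 m along the plane.

h_p = 3.680 m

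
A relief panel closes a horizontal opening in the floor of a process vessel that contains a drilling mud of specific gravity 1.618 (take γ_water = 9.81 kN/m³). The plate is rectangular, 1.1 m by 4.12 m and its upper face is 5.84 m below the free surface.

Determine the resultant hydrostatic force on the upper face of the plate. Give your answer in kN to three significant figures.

γ = 1.618 × 9.81 = 15.87258 kN/m³.
The plate is horizontal, so pressure is uniform at p = γ·h = 15.87258 × 5.84 = 92.6959 kN/m².
A = 1.1 × 4.12 = 4.532 m².
F = p·A = 92.6959 × 4.532 = 420.098 kN.

F ≈ 420 kN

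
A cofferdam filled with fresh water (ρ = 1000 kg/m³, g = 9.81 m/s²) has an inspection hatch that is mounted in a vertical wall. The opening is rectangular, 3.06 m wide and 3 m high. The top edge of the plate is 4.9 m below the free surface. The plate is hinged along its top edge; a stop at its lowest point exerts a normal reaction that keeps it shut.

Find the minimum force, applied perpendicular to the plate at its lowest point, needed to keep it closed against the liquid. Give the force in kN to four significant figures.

P ≈ 310.7 kN

γ = ρg = 1000 × 9.81 = 9810 N/m³ = 9.81 kN/m³.
The centroid lies 3/2 = 1.5 m below the top edge, so the centroid depth is h_c = 4.9 + 1.5 = 6.4 m.
A = 3.06 × 3 = 9.18 m².
Resultant F = γ·h_c·A = 9.81 × 6.4 × 9.18 = 576.357 kN.
I_c = b·h³/12 = 3.06 × 3³/12 = 6.885 m⁴.
Centre of pressure: y_p = y_c + I_c/(y_c·A) = 6.4 + 6.885/(6.4 × 9.18) = 6.4 + 0.117187 = 6.51719 m along the plane.
The resultant acts 1.5 + 0.117187 = 1.61719 m (along the plate) below the hinge at the top edge, so the moment about the hinge is M = F × 1.61719 = 576.357 × 1.61719 = 932.079 kN·m.
A normal force at the bottom, 3 m from the hinge, must supply this moment: P = 932.079/3 = 310.693 kN.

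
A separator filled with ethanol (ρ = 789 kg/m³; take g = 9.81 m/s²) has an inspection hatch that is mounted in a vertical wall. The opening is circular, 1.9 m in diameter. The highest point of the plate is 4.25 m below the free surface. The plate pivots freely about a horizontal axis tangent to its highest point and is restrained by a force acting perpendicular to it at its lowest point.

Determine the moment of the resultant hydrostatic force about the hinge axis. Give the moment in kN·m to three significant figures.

M ≈ 113 kN·m

γ = ρg = 789 × 9.81 / 1000 = 7.74009 kN/m³.
The centroid is at the centre, 0.95 m below the top of the plate, so the centroid depth is h_c = 4.25 + 0.95 = 5.2 m.
A = π(0.95)² = 2.83529 m².
Resultant F = γ·h_c·A = 7.74009 × 5.2 × 2.83529 = 114.116 kN.
I_c = πr⁴/4 = π × 0.95⁴/4 = 0.639712 m⁴.
Centre of pressure: y_p = y_c + I_c/(y_c·A) = 5.2 + 0.639712/(5.2 × 2.83529) = 5.2 + 0.0433894 = 5.24339 m along the plane.
The resultant acts 0.95 + 0.0433894 = 0.993389 m (along the plate) below the hinge at the top edge, so the moment about the hinge is M = F × 0.993389 = 114.116 × 0.993389 = 113.362 kN·m.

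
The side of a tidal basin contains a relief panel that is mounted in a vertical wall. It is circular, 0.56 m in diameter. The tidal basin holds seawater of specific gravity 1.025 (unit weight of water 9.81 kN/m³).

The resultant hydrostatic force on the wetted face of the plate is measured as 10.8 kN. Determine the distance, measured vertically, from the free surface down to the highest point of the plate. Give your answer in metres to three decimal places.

d_top ≈ 4.081 m

γ = 1.025 × 9.81 = 10.05525 kN/m³.
A = π(0.28)² = 0.246301 m².
From F = γ·h_c·A, the centroid depth is h_c = 10.8/(10.05525 × 0.246301) = 4.36079 m.
The centroid is at the centre, 0.28 m below the top of the plate, so the highest point sits at h_top = 4.36079 − 0.28 = 4.08079 m below the surface.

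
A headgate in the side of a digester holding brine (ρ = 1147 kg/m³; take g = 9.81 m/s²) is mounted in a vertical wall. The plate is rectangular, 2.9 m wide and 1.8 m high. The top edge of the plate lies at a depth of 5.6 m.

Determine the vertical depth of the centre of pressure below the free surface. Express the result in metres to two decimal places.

h_p = 6.54 m

γ = ρg = 1147 × 9.81 / 1000 = 11.25207 kN/m³.
The centroid lies 1.8/2 = 0.9 m below the top edge, so the centroid depth is h_c = 5.6 + 0.9 = 6.5 m.
A = 2.9 × 1.8 = 5.22 m².
Resultant F = γ·h_c·A = 11.25207 × 6.5 × 5.22 = 381.783 kN.
I_c = b·h³/12 = 2.9 × 1.8³/12 = 1.4094 m⁴.
Centre of pressure: y_p = y_c + I_c/(y_c·A) = 6.5 + 1.4094/(6.5 × 5.22) = 6.5 + 0.0415385 = 6.54154 m along the plane.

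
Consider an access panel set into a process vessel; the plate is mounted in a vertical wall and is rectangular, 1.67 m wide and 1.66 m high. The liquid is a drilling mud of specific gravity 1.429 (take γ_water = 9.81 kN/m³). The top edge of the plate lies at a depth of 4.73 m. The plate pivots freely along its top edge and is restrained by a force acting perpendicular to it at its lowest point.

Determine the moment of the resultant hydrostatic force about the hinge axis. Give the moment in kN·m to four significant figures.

γ = 1.429 × 9.81 = 14.01849 kN/m³.
The centroid lies 1.66/2 = 0.83 m below the top edge, so the centroid depth is h_c = 4.73 + 0.83 = 5.56 m.
A = 1.67 × 1.66 = 2.7722 m².
Resultant F = γ·h_c·A = 14.01849 × 5.56 × 2.7722 = 216.073 kN.
I_c = b·h³/12 = 1.67 × 1.66³/12 = 0.63659 m⁴.
Centre of pressure: y_p = y_c + I_c/(y_c·A) = 5.56 + 0.63659/(5.56 × 2.7722) = 5.56 + 0.041301 = 5.6013 m along the plane.
The resultant acts 0.83 + 0.041301 = 0.871301 m (along the plate) below the hinge at the top edge, so the moment about the hinge is M = F × 0.871301 = 216.073 × 0.871301 = 188.265 kN·m.

M ≈ 188.3 kN·m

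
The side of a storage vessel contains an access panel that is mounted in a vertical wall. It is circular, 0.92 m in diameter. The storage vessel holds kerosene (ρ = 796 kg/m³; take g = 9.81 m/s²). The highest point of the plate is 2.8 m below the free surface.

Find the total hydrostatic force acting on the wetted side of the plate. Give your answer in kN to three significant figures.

γ = ρg = 796 × 9.81 / 1000 = 7.80876 kN/m³.
The centroid is at the centre, 0.46 m below the top of the plate, so the centroid depth is h_c = 2.8 + 0.46 = 3.26 m.
A = π(0.46)² = 0.664761 m².
Resultant F = γ·h_c·A = 7.80876 × 3.26 × 0.664761 = 16.9225 kN.

F ≈ 16.9 kN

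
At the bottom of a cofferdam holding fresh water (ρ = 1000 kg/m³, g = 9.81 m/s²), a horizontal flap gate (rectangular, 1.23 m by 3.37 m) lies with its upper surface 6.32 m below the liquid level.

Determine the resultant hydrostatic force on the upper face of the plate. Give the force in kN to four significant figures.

γ = ρg = 1000 × 9.81 = 9810 N/m³ = 9.81 kN/m³.
The plate is horizontal, so pressure is uniform at p = γ·h = 9.81 × 6.32 = 61.9992 kN/m².
A = 1.23 × 3.37 = 4.1451 m².
F = p·A = 61.9992 × 4.1451 = 256.993 kN.

F ≈ 257.0 kN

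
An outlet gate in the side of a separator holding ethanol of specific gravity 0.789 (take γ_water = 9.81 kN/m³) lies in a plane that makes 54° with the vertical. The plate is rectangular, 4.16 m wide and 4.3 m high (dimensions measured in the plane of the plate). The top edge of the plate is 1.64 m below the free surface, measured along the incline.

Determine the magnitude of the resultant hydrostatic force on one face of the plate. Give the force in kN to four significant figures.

F ≈ 308.4 kN

γ = 0.789 × 9.81 = 7.74009 kN/m³.
The plate makes 54° with the vertical, i.e. θ = 90° − 54° = 36° to the horizontal. Measuring y along the incline from the free-surface line, vertical depth h = y·sinθ with sinθ = 0.587785.
The centroid lies 4.3/2 = 2.15 m below the top edge, so y_c = 1.64 + 2.15 = 3.79 m and h_c = 3.79 × 0.587785 = 2.22771 m.
A = 4.16 × 4.3 = 17.888 m².
Resultant F = γ·h_c·A = 7.74009 × 2.22771 × 17.888 = 308.437 kN.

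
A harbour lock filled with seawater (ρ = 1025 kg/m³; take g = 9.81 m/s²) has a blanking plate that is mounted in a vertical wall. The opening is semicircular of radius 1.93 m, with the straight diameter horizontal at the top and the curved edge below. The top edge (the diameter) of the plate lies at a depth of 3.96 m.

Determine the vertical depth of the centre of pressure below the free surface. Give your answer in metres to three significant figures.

h_p = 4.83 m

γ = ρg = 1025 × 9.81 / 1000 = 10.05525 kN/m³.
The centroid of a semicircle lies 4r/(3π) = 0.819117 m from the diameter, here below the top edge, so the centroid depth is h_c = 3.96 + 0.819117 = 4.77912 m.
A = πr²/2 = π × 1.93²/2 = 5.85106 m².
Resultant F = γ·h_c·A = 10.05525 × 4.77912 × 5.85106 = 281.174 kN.
I_c = (π/8 − 8/(9π))·r⁴ = 0.109757 × 1.93⁴ = 1.52287 m⁴.
Centre of pressure: y_p = y_c + I_c/(y_c·A) = 4.77912 + 1.52287/(4.77912 × 5.85106) = 4.77912 + 0.0544603 = 4.83358 m along the plane.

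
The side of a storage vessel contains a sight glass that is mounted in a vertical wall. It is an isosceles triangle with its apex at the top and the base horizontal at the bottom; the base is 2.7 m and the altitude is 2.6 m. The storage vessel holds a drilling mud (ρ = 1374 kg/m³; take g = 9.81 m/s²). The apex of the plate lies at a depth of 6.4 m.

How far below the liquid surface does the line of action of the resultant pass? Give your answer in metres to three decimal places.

h_p = 8.180 m

γ = ρg = 1374 × 9.81 / 1000 = 13.47894 kN/m³.
With the apex up, the centroid sits 2h/3 = 2 × 2.6/3 = 1.73333 m below the apex, so the centroid depth is h_c = 6.4 + 1.73333 = 8.13333 m.
A = ½ × 2.7 × 2.6 = 3.51 m².
Resultant F = γ·h_c·A = 13.47894 × 8.13333 × 3.51 = 384.797 kN.
I_c = b·h³/36 = 2.7 × 2.6³/36 = 1.3182 m⁴.
Centre of pressure: y_p = y_c + I_c/(y_c·A) = 8.13333 + 1.3182/(8.13333 × 3.51) = 8.13333 + 0.0461749 = 8.1795 m along the plane.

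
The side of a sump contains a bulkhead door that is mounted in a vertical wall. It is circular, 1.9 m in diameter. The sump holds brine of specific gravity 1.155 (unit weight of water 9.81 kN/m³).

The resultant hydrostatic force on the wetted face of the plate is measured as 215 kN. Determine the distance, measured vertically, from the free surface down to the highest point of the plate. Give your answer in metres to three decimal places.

γ = 1.155 × 9.81 = 11.33055 kN/m³.
A = π(0.95)² = 2.83529 m².
From F = γ·h_c·A, the centroid depth is h_c = 215/(11.33055 × 2.83529) = 6.69252 m.
The centroid is at the centre, 0.95 m below the top of the plate, so the highest point sits at h_top = 6.69252 − 0.95 = 5.74252 m below the surface.

d_top ≈ 5.743 m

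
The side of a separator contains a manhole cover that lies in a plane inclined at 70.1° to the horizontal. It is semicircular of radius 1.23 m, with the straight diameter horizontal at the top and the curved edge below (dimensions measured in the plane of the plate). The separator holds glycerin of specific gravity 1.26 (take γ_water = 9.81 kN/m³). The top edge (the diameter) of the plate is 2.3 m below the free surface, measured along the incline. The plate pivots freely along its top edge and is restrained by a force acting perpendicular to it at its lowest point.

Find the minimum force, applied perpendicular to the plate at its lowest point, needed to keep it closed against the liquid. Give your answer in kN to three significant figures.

γ = 1.26 × 9.81 = 12.3606 kN/m³.
Let θ = 70.1° be the plate's angle to the horizontal; measure y along the incline from where the plane meets the free surface. Vertical depth h = y·sinθ with sinθ = 0.940288.
The centroid of a semicircle lies 4r/(3π) = 0.522028 m from the diameter, here below the top edge, so y_c = 2.3 + 0.522028 = 2.82203 m and h_c = 2.82203 × 0.940288 = 2.65352 m.
A = πr²/2 = π × 1.23²/2 = 2.37646 m².
Resultant F = γ·h_c·A = 12.3606 × 2.65352 × 2.37646 = 77.9457 kN.
I_c = (π/8 − 8/(9π))·r⁴ = 0.109757 × 1.23⁴ = 0.251219 m⁴.
Centre of pressure: y_p = y_c + I_c/(y_c·A) = 2.82203 + 0.251219/(2.82203 × 2.37646) = 2.82203 + 0.0374594 = 2.85949 m along the plane.
The resultant acts 0.522028 + 0.0374594 = 0.559487 m (along the plate) below the hinge at the top edge, so the moment about the hinge is M = F × 0.559487 = 77.9457 × 0.559487 = 43.6096 kN·m.
A normal force at the bottom, 1.23 m from the hinge, must supply this moment: P = 43.6096/1.23 = 35.455 kN.

P ≈ 35.5 kN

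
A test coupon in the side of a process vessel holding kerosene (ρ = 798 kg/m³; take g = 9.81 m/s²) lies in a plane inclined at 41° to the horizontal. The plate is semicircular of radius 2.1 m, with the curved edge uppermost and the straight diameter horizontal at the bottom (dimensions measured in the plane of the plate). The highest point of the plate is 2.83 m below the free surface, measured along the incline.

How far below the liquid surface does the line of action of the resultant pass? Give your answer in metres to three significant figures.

γ = ρg = 798 × 9.81 / 1000 = 7.82838 kN/m³.
Let θ = 41° be the plate's angle to the horizontal; measure y along the incline from where the plane meets the free surface. Vertical depth h = y·sinθ with sinθ = 0.656059.
The centroid lies 4r/(3π) = 0.891268 m above the diameter, so r − 4r/(3π) = 2.1 − 0.891268 = 1.20873 m below the topmost point, so y_c = 2.83 + 1.20873 = 4.03873 m and h_c = 4.03873 × 0.656059 = 2.64965 m.
A = πr²/2 = π × 2.1²/2 = 6.92721 m².
Resultant F = γ·h_c·A = 7.82838 × 2.64965 × 6.92721 = 143.687 kN.
I_c = (π/8 − 8/(9π))·r⁴ = 0.109757 × 2.1⁴ = 2.13457 m⁴.
Centre of pressure: y_p = y_c + I_c/(y_c·A) = 4.03873 + 2.13457/(4.03873 × 6.92721) = 4.03873 + 0.076297 = 4.11503 m along the plane.
Vertically, h_p = y_p·sinθ = 4.11503 × 0.656059 = 2.6997 m.

h_p = 2.70 m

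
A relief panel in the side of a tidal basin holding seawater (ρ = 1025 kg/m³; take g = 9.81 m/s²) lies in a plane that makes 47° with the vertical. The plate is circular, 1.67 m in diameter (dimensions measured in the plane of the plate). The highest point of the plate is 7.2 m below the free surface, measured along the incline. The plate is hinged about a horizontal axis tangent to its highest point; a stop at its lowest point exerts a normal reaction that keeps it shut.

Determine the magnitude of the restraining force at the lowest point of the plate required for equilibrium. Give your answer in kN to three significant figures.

P ≈ 61.9 kN

γ = ρg = 1025 × 9.81 / 1000 = 10.05525 kN/m³.
The plate makes 47° with the vertical, i.e. θ = 90° − 47° = 43° to the horizontal. Measuring y along the incline from the free-surface line, vertical depth h = y·sinθ with sinθ = 0.681998.
The centroid is at the centre, 0.835 m below the top of the plate, so y_c = 7.2 + 0.835 = 8.035 m and h_c = 8.035 × 0.681998 = 5.47985 m.
A = π(0.835)² = 2.1904 m².
Resultant F = γ·h_c·A = 10.05525 × 5.47985 × 2.1904 = 120.694 kN.
I_c = πr⁴/4 = π × 0.835⁴/4 = 0.3818 m⁴.
Centre of pressure: y_p = y_c + I_c/(y_c·A) = 8.035 + 0.3818/(8.035 × 2.1904) = 8.035 + 0.0216933 = 8.05669 m along the plane.
The resultant acts 0.835 + 0.0216933 = 0.856693 m (along the plate) below the hinge at the top edge, so the moment about the hinge is M = F × 0.856693 = 120.694 × 0.856693 = 103.398 kN·m.
A normal force at the bottom, 1.67 m from the hinge, must supply this moment: P = 103.398/1.67 = 61.915 kN.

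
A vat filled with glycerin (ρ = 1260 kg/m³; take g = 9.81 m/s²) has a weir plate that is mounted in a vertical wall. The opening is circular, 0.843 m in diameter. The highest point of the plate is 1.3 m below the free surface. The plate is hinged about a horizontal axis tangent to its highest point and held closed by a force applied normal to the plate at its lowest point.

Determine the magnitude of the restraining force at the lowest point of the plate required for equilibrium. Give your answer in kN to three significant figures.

P ≈ 6.30 kN

γ = ρg = 1260 × 9.81 / 1000 = 12.3606 kN/m³.
The centroid is at the centre, 0.4215 m below the top of the plate, so the centroid depth is h_c = 1.3 + 0.4215 = 1.7215 m.
A = π(0.4215)² = 0.558142 m².
Resultant F = γ·h_c·A = 12.3606 × 1.7215 × 0.558142 = 11.8766 kN.
I_c = πr⁴/4 = π × 0.4215⁴/4 = 0.0247902 m⁴.
Centre of pressure: y_p = y_c + I_c/(y_c·A) = 1.7215 + 0.0247902/(1.7215 × 0.558142) = 1.7215 + 0.0258005 = 1.7473 m along the plane.
The resultant acts 0.4215 + 0.0258005 = 0.4473 m (along the plate) below the hinge at the top edge, so the moment about the hinge is M = F × 0.4473 = 11.8766 × 0.4473 = 5.3124 kN·m.
A normal force at the bottom, 0.843 m from the hinge, must supply this moment: P = 5.3124/0.843 = 6.30178 kN.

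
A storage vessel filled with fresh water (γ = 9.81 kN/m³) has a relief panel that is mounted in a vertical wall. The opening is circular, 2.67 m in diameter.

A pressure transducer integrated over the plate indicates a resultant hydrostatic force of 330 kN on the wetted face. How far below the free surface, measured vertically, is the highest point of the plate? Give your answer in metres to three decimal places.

γ = 9.81 kN/m³.
A = π(1.335)² = 5.59902 m².
From F = γ·h_c·A, the centroid depth is h_c = 330/(9.81 × 5.59902) = 6.00804 m.
The centroid is at the centre, 1.335 m below the top of the plate, so the highest point sits at h_top = 6.00804 − 1.335 = 4.67304 m below the surface.

d_top ≈ 4.673 m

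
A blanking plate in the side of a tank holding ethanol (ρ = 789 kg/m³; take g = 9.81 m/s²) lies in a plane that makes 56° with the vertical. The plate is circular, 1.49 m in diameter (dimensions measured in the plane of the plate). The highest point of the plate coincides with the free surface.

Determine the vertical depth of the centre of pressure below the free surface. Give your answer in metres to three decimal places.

h_p = 0.521 m

γ = ρg = 789 × 9.81 / 1000 = 7.74009 kN/m³.
The plate makes 56° with the vertical, i.e. θ = 90° − 56° = 34° to the horizontal. Measuring y along the incline from the free-surface line, vertical depth h = y·sinθ with sinθ = 0.559193.
The centroid is at the centre, 0.745 m below the top of the plate, so y_c = 0.745 m and h_c = 0.745 × 0.559193 = 0.416599 m.
A = π(0.745)² = 1.74366 m².
Resultant F = γ·h_c·A = 7.74009 × 0.416599 × 1.74366 = 5.62246 kN.
I_c = πr⁴/4 = π × 0.745⁴/4 = 0.241944 m⁴.
Centre of pressure: y_p = y_c + I_c/(y_c·A) = 0.745 + 0.241944/(0.745 × 1.74366) = 0.745 + 0.18625 = 0.93125 m along the plane.
Vertically, h_p = y_p·sinθ = 0.93125 × 0.559193 = 0.520748 m.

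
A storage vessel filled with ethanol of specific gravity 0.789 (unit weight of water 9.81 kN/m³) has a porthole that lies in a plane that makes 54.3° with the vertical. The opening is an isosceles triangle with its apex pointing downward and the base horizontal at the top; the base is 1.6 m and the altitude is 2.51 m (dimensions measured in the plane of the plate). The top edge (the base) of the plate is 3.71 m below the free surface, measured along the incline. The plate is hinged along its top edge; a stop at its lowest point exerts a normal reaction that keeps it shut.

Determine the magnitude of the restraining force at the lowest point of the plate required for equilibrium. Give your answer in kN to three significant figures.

γ = 0.789 × 9.81 = 7.74009 kN/m³.
The plate makes 54.3° with the vertical, i.e. θ = 90° − 54.3° = 35.7° to the horizontal. Measuring y along the incline from the free-surface line, vertical depth h = y·sinθ with sinθ = 0.583541.
With the apex down, the centroid sits h/3 = 2.51/3 = 0.836667 m below the base (the top edge), so y_c = 3.71 + 0.836667 = 4.54667 m and h_c = 4.54667 × 0.583541 = 2.65317 m.
A = ½ × 1.6 × 2.51 = 2.008 m².
Resultant F = γ·h_c·A = 7.74009 × 2.65317 × 2.008 = 41.2358 kN.
I_c = b·h³/36 = 1.6 × 2.51³/36 = 0.702811 m⁴.
Centre of pressure: y_p = y_c + I_c/(y_c·A) = 4.54667 + 0.702811/(4.54667 × 2.008) = 4.54667 + 0.0769806 = 4.62365 m along the plane.
The resultant acts 0.836667 + 0.0769806 = 0.913648 m (along the plate) below the hinge at the top edge, so the moment about the hinge is M = F × 0.913648 = 41.2358 × 0.913648 = 37.675 kN·m.
A normal force at the bottom, 2.51 m from the hinge, must supply this moment: P = 37.675/2.51 = 15.01 kN.

P ≈ 15.0 kN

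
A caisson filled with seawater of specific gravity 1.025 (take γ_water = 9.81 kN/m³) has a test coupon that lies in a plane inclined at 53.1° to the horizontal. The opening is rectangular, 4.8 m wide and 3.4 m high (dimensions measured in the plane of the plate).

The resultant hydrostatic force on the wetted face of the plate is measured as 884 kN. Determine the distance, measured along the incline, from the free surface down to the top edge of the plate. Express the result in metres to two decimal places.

y_top ≈ 5.04 m

γ = 1.025 × 9.81 = 10.05525 kN/m³.
A = 4.8 × 3.4 = 16.32 m².
From F = γ·h_c·A, the centroid depth is h_c = 884/(10.05525 × 16.32) = 5.3869 m.
Let θ = 53.1° be the plate's angle to the horizontal; measure y along the incline from where the plane meets the free surface. Vertical depth h = y·sinθ with sinθ = 0.799685.
Along the incline, y_c = h_c/sinθ = 5.3869/0.799685 = 6.73628 m.
The centroid lies 3.4/2 = 1.7 m below the top edge, so the top edge sits at y_top = 6.73628 − 1.7 = 5.03628 m along the incline.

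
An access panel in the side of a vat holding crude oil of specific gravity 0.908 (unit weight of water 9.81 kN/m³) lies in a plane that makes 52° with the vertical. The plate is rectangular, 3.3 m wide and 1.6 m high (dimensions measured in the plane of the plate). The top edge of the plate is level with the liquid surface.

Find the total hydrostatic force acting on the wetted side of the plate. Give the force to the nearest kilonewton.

F ≈ 23 kN

γ = 0.908 × 9.81 = 8.90748 kN/m³.
The plate makes 52° with the vertical, i.e. θ = 90° − 52° = 38° to the horizontal. Measuring y along the incline from the free-surface line, vertical depth h = y·sinθ with sinθ = 0.615661.
The centroid lies 1.6/2 = 0.8 m below the top edge, so y_c = 0.8 m and h_c = 0.8 × 0.615661 = 0.492529 m.
A = 3.3 × 1.6 = 5.28 m².
Resultant F = γ·h_c·A = 8.90748 × 0.492529 × 5.28 = 23.1644 kN.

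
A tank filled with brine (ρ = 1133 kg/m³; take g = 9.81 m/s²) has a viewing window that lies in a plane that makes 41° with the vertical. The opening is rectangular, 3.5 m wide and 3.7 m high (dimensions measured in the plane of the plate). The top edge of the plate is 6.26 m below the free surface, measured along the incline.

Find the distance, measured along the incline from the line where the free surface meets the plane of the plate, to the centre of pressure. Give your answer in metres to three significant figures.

γ = ρg = 1133 × 9.81 / 1000 = 11.11473 kN/m³.
The plate makes 41° with the vertical, i.e. θ = 90° − 41° = 49° to the horizontal. Measuring y along the incline from the free-surface line, vertical depth h = y·sinθ with sinθ = 0.754710.
The centroid lies 3.7/2 = 1.85 m below the top edge, so y_c = 6.26 + 1.85 = 8.11 m and h_c = 8.11 × 0.754710 = 6.1207 m.
A = 3.5 × 3.7 = 12.95 m².
Resultant F = γ·h_c·A = 11.11473 × 6.1207 × 12.95 = 880.988 kN.
I_c = b·h³/12 = 3.5 × 3.7³/12 = 14.7738 m⁴.
Centre of pressure: y_p = y_c + I_c/(y_c·A) = 8.11 + 14.7738/(8.11 × 12.95) = 8.11 + 0.14067 = 8.25067 m along the plane.

y_p = 8.25 m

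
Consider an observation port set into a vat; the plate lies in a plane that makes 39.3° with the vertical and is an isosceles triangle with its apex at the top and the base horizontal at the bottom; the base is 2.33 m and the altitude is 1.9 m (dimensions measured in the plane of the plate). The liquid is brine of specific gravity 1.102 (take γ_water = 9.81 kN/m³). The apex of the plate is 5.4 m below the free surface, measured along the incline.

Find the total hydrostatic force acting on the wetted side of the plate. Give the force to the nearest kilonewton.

γ = 1.102 × 9.81 = 10.81062 kN/m³.
The plate makes 39.3° with the vertical, i.e. θ = 90° − 39.3° = 50.7° to the horizontal. Measuring y along the incline from the free-surface line, vertical depth h = y·sinθ with sinθ = 0.773840.
With the apex up, the centroid sits 2h/3 = 2 × 1.9/3 = 1.26667 m below the apex, so y_c = 5.4 + 1.26667 = 6.66667 m and h_c = 6.66667 × 0.773840 = 5.15894 m.
A = ½ × 2.33 × 1.9 = 2.2135 m².
Resultant F = γ·h_c·A = 10.81062 × 5.15894 × 2.2135 = 123.45 kN.

F ≈ 123 kN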